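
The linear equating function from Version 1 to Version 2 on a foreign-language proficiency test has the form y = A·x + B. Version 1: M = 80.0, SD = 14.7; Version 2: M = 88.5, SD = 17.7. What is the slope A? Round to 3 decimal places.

A = SD_Y / SD_X = 17.7 / 14.7 = 1.204

1.204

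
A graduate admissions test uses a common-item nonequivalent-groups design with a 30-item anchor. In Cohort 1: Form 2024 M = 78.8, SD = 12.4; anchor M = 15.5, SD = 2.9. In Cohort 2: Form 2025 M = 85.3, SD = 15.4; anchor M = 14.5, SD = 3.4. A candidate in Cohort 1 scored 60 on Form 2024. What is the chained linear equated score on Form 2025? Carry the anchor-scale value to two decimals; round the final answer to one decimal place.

Form 2024 → anchor (Cohort 1): v = (2.9/12.4)(60 − 78.8) + 15.5 = 11.10
anchor → Form 2025 (Cohort 2): y = (15.4/3.4)(11.10 − 14.5) + 85.3 = 69.9

69.9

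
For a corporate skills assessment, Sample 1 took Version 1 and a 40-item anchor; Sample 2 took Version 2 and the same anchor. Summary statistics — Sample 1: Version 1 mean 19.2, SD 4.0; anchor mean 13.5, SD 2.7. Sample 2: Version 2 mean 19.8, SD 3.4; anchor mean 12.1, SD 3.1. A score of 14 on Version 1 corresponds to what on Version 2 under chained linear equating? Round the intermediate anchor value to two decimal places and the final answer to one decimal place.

Version 1 → anchor (Sample 1): v = (2.7/4.0)(14 − 19.2) + 13.5 = 9.99
anchor → Version 2 (Sample 2): y = (3.4/3.1)(9.99 − 12.1) + 19.8 = 17.5

17.5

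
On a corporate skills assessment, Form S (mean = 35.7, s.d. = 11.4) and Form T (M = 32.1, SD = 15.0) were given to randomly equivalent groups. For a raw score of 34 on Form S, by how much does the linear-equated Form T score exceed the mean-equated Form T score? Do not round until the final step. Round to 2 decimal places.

Mean-equated: 34 + (32.1 − 35.7) = 30.40
Linear-equated: (15.0/11.4)(34 − 35.7) + 32.1 = 29.863
Difference = 29.863 − 30.40 = -0.54

-0.54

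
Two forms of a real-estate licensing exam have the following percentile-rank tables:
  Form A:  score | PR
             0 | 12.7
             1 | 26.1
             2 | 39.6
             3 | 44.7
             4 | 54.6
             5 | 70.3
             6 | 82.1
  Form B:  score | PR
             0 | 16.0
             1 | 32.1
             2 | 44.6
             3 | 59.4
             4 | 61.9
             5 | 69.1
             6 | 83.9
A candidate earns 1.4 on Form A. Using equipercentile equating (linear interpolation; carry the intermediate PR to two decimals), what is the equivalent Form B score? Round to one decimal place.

PR of 1.4 on Form A: 26.1 + (1.4 − 1)/(2 − 1) × (39.6 − 26.1) = 31.50
On Form B, PR 31.50 falls between score 0 (PR 16.0) and 1 (PR 32.1).
Interpolate: 0 + (31.50 − 16.0)/(32.1 − 16.0) × (1 − 0) = 1.0

1.0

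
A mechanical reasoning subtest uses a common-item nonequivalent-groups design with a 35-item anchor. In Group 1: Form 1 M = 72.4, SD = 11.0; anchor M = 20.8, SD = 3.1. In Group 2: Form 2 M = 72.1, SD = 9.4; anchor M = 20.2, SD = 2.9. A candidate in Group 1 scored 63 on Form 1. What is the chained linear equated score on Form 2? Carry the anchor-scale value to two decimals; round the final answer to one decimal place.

Form 1 → anchor (Group 1): v = (3.1/11.0)(63 − 72.4) + 20.8 = 18.15
anchor → Form 2 (Group 2): y = (9.4/2.9)(18.15 − 20.2) + 72.1 = 65.5

65.5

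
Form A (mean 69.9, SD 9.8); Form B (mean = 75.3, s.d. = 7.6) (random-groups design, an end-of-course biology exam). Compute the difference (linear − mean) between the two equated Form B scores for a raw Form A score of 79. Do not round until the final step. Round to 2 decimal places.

Mean-equated: 79 + (75.3 − 69.9) = 84.40
Linear-equated: (7.6/9.8)(79 − 69.9) + 75.3 = 82.357
Difference = 82.357 − 84.40 = -2.04

-2.04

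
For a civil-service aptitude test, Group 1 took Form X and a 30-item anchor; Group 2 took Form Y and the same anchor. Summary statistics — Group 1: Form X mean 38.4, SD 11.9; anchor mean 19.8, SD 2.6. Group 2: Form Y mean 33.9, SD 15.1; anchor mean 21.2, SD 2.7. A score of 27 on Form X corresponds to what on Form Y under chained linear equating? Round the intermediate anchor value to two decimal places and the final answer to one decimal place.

12.1

Form X → anchor (Group 1): v = (2.6/11.9)(27 − 38.4) + 19.8 = 17.31
anchor → Form Y (Group 2): y = (15.1/2.7)(17.31 − 21.2) + 33.9 = 12.1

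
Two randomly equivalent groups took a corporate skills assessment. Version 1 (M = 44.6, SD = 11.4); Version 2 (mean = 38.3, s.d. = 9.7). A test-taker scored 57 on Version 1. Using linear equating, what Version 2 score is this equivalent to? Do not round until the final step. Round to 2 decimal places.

48.85

Linear equating: y = (SD_Y/SD_X)(x − M_X) + M_Y
y = (9.7/11.4)(57 − 44.6) + 38.3
y = 0.850877 × 12.4 + 38.3 = 10.5509 + 38.3 = 48.85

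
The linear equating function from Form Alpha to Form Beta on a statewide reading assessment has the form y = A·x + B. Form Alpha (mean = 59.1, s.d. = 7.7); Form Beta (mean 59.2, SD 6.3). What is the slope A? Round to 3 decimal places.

0.818

A = SD_Y / SD_X = 6.3 / 7.7 = 0.818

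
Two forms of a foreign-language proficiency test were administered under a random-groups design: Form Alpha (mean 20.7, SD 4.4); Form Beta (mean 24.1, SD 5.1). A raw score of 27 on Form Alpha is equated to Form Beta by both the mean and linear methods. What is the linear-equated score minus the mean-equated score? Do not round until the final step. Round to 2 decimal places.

1.00

Mean-equated: 27 + (24.1 − 20.7) = 30.40
Linear-equated: (5.1/4.4)(27 − 20.7) + 24.1 = 31.402
Difference = 31.402 − 30.40 = 1.00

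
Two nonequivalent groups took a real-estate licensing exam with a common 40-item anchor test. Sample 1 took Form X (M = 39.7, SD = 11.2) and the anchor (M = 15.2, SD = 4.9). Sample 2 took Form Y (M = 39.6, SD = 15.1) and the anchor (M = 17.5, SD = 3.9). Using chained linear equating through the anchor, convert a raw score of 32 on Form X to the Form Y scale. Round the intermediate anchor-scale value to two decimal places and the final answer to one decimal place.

Form X → anchor (Sample 1): v = (4.9/11.2)(32 − 39.7) + 15.2 = 11.83
anchor → Form Y (Sample 2): y = (15.1/3.9)(11.83 − 17.5) + 39.6 = 17.6

17.6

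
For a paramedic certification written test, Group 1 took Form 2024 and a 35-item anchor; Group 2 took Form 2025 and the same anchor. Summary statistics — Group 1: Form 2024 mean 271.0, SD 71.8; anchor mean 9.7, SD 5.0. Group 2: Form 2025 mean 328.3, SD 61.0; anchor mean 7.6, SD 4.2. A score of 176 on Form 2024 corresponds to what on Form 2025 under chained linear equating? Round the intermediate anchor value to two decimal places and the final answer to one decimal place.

262.7

Form 2024 → anchor (Group 1): v = (5.0/71.8)(176 − 271.0) + 9.7 = 3.08
anchor → Form 2025 (Group 2): y = (61.0/4.2)(3.08 − 7.6) + 328.3 = 262.7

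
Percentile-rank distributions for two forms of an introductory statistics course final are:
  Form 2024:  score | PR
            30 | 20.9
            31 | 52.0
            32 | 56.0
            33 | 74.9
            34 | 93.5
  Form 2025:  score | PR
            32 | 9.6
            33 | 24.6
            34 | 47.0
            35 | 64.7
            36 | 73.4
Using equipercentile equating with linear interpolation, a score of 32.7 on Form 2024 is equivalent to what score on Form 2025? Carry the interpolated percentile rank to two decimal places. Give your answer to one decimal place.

35.5

PR of 32.7 on Form 2024: 56.0 + (32.7 − 32)/(33 − 32) × (74.9 − 56.0) = 69.23
On Form 2025, PR 69.23 falls between score 35 (PR 64.7) and 36 (PR 73.4).
Interpolate: 35 + (69.23 − 64.7)/(73.4 − 64.7) × (36 − 35) = 35.5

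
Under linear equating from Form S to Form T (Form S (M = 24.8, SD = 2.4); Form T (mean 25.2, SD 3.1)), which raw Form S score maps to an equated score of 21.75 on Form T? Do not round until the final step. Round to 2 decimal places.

22.13

Invert y = (SD_Y/SD_X)(x − M_X) + M_Y:
x = (SD_X/SD_Y)(y − M_Y) + M_X = (2.4/3.1)(21.75 − 25.2) + 24.8
x = 0.774194 × -3.450 + 24.8 = 22.13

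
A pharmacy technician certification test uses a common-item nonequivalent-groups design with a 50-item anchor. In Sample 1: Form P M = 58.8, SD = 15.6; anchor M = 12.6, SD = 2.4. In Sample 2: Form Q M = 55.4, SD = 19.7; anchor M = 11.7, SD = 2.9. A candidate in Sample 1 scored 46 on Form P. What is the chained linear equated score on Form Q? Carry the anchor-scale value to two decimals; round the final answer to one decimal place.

Form P → anchor (Sample 1): v = (2.4/15.6)(46 − 58.8) + 12.6 = 10.63
anchor → Form Q (Sample 2): y = (19.7/2.9)(10.63 − 11.7) + 55.4 = 48.1

48.1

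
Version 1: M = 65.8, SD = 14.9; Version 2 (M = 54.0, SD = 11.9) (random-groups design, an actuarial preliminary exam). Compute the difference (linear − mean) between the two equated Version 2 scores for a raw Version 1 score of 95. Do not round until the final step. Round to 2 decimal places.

-5.88

Mean-equated: 95 + (54.0 − 65.8) = 83.20
Linear-equated: (11.9/14.9)(95 − 65.8) + 54.0 = 77.321
Difference = 77.321 − 83.20 = -5.88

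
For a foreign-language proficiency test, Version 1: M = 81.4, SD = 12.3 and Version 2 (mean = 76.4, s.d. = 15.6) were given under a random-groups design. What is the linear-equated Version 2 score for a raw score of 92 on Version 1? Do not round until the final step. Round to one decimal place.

Linear equating: y = (SD_Y/SD_X)(x − M_X) + M_Y
y = (15.6/12.3)(92 − 81.4) + 76.4
y = 1.268293 × 10.6 + 76.4 = 13.4439 + 76.4 = 89.8

89.8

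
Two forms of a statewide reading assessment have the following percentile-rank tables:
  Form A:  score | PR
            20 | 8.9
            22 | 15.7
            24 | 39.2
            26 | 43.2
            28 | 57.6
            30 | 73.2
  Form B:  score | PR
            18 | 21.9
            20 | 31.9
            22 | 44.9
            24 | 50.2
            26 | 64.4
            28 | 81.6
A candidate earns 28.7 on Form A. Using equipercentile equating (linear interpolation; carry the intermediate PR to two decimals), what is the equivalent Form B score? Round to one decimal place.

25.8

PR of 28.7 on Form A: 57.6 + (28.7 − 28)/(30 − 28) × (73.2 − 57.6) = 63.06
On Form B, PR 63.06 falls between score 24 (PR 50.2) and 26 (PR 64.4).
Interpolate: 24 + (63.06 − 50.2)/(64.4 − 50.2) × (26 − 24) = 25.8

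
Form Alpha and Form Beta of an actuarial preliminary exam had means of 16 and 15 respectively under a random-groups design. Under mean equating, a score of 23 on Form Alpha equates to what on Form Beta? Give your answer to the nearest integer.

22

Mean equating: y = x + (M_Y − M_X) = 23 + (15 − 16) = 22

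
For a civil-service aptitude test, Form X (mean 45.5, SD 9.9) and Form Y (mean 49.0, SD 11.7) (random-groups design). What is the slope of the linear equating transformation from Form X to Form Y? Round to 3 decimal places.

1.182

A = SD_Y / SD_X = 11.7 / 9.9 = 1.182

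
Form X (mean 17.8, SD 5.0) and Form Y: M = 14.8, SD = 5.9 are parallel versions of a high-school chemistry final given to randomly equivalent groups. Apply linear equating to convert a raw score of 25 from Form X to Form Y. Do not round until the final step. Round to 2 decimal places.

23.30

Linear equating: y = (SD_Y/SD_X)(x − M_X) + M_Y
y = (5.9/5.0)(25 − 17.8) + 14.8
y = 1.180000 × 7.2 + 14.8 = 8.4960 + 14.8 = 23.30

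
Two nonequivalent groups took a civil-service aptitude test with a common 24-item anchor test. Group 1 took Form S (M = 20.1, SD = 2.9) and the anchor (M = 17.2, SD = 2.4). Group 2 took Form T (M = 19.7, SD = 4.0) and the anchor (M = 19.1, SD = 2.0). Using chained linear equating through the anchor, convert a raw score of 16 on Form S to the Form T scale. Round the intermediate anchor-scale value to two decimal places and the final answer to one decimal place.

9.1

Form S → anchor (Group 1): v = (2.4/2.9)(16 − 20.1) + 17.2 = 13.81
anchor → Form T (Group 2): y = (4.0/2.0)(13.81 − 19.1) + 19.7 = 9.1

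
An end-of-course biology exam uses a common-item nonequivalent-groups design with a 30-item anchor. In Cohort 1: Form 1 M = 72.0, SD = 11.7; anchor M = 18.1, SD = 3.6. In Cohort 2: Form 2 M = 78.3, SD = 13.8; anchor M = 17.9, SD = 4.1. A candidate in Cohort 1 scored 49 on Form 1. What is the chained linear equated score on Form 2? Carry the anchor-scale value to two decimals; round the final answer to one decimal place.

Form 1 → anchor (Cohort 1): v = (3.6/11.7)(49 − 72.0) + 18.1 = 11.02
anchor → Form 2 (Cohort 2): y = (13.8/4.1)(11.02 − 17.9) + 78.3 = 55.1

55.1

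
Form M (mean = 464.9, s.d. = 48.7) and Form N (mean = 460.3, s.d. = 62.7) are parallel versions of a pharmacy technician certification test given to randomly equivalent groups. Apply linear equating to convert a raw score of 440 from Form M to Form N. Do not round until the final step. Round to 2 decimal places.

428.24

Linear equating: y = (SD_Y/SD_X)(x − M_X) + M_Y
y = (62.7/48.7)(440 − 464.9) + 460.3
y = 1.287474 × -24.9 + 460.3 = -32.0581 + 460.3 = 428.24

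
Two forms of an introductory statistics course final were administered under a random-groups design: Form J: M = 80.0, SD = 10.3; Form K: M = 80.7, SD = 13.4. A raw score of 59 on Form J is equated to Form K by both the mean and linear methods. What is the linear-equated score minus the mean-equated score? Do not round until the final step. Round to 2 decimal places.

Mean-equated: 59 + (80.7 − 80.0) = 59.70
Linear-equated: (13.4/10.3)(59 − 80.0) + 80.7 = 53.380
Difference = 53.380 − 59.70 = -6.32

-6.32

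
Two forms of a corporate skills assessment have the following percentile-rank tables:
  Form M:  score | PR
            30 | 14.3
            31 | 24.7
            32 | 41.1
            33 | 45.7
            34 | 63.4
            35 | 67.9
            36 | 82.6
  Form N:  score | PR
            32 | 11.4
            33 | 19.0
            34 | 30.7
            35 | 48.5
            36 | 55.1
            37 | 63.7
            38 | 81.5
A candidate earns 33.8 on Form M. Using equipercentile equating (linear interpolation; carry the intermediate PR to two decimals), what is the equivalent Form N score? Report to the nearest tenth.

36.6

PR of 33.8 on Form M: 45.7 + (33.8 − 33)/(34 − 33) × (63.4 − 45.7) = 59.86
On Form N, PR 59.86 falls between score 36 (PR 55.1) and 37 (PR 63.7).
Interpolate: 36 + (59.86 − 55.1)/(63.7 − 55.1) × (37 − 36) = 36.6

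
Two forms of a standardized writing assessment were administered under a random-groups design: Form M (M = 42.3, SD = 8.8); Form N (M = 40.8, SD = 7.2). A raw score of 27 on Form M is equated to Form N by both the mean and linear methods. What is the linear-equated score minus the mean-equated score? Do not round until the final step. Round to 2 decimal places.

Mean-equated: 27 + (40.8 − 42.3) = 25.50
Linear-equated: (7.2/8.8)(27 − 42.3) + 40.8 = 28.282
Difference = 28.282 − 25.50 = 2.78

2.78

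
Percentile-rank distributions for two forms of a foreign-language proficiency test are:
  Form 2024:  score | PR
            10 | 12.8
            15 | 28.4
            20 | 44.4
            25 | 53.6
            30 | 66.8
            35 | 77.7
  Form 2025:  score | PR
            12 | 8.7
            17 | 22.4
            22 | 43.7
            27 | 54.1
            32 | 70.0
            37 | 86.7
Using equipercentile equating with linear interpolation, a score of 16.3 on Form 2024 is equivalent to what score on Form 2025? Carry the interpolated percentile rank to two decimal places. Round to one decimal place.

19.4

PR of 16.3 on Form 2024: 28.4 + (16.3 − 15)/(20 − 15) × (44.4 − 28.4) = 32.56
On Form 2025, PR 32.56 falls between score 17 (PR 22.4) and 22 (PR 43.7).
Interpolate: 17 + (32.56 − 22.4)/(43.7 − 22.4) × (22 − 17) = 19.4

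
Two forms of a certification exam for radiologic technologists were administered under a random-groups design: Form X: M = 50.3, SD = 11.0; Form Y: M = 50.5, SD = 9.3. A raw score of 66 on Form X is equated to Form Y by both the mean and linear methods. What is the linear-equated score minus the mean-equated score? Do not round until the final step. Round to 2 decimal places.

-2.43

Mean-equated: 66 + (50.5 − 50.3) = 66.20
Linear-equated: (9.3/11.0)(66 − 50.3) + 50.5 = 63.774
Difference = 63.774 − 66.20 = -2.43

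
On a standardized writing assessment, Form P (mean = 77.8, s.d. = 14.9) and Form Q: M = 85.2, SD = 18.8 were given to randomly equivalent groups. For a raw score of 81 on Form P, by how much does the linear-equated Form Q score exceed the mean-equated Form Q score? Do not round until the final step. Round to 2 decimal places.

Mean-equated: 81 + (85.2 − 77.8) = 88.40
Linear-equated: (18.8/14.9)(81 − 77.8) + 85.2 = 89.238
Difference = 89.238 − 88.40 = 0.84

0.84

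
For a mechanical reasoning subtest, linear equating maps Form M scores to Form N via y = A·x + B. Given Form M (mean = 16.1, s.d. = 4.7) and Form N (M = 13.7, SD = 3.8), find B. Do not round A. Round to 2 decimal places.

A = SD_Y / SD_X = 3.8 / 4.7 = 0.808511
B = M_Y − A·M_X = 13.7 − 0.808511 × 16.1 = 0.68

0.68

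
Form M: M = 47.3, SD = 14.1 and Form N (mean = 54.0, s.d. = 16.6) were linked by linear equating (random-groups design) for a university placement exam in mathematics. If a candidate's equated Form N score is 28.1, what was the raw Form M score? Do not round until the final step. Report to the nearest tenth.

25.3

Invert y = (SD_Y/SD_X)(x − M_X) + M_Y:
x = (SD_X/SD_Y)(y − M_Y) + M_X = (14.1/16.6)(28.1 − 54.0) + 47.3
x = 0.849398 × -25.900 + 47.3 = 25.3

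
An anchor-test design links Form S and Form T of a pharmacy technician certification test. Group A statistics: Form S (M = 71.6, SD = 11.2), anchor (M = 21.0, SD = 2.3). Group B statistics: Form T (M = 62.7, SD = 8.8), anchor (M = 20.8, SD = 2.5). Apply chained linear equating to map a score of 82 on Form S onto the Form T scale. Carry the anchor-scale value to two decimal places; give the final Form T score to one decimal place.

Form S → anchor (Group A): v = (2.3/11.2)(82 − 71.6) + 21.0 = 23.14
anchor → Form T (Group B): y = (8.8/2.5)(23.14 − 20.8) + 62.7 = 70.9

70.9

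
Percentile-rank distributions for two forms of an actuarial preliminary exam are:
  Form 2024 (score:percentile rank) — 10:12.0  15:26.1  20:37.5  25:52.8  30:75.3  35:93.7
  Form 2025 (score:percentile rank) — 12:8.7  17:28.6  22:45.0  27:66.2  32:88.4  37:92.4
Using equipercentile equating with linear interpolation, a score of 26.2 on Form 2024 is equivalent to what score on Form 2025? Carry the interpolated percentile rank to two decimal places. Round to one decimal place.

25.1

PR of 26.2 on Form 2024: 52.8 + (26.2 − 25)/(30 − 25) × (75.3 − 52.8) = 58.20
On Form 2025, PR 58.20 falls between score 22 (PR 45.0) and 27 (PR 66.2).
Interpolate: 22 + (58.20 − 45.0)/(66.2 − 45.0) × (27 − 22) = 25.1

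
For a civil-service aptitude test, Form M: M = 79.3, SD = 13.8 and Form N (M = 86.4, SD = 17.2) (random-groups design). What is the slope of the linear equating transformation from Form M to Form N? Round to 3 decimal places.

1.246

A = SD_Y / SD_X = 17.2 / 13.8 = 1.246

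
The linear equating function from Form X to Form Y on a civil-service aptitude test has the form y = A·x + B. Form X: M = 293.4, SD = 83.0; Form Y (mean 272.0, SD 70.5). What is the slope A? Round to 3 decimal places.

0.849

A = SD_Y / SD_X = 70.5 / 83.0 = 0.849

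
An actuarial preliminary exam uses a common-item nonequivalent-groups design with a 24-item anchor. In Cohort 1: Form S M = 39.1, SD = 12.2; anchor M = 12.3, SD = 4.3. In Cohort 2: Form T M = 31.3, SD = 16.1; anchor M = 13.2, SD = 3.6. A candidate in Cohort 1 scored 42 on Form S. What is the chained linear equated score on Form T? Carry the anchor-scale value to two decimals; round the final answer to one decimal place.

31.8

Form S → anchor (Cohort 1): v = (4.3/12.2)(42 − 39.1) + 12.3 = 13.32
anchor → Form T (Cohort 2): y = (16.1/3.6)(13.32 − 13.2) + 31.3 = 31.8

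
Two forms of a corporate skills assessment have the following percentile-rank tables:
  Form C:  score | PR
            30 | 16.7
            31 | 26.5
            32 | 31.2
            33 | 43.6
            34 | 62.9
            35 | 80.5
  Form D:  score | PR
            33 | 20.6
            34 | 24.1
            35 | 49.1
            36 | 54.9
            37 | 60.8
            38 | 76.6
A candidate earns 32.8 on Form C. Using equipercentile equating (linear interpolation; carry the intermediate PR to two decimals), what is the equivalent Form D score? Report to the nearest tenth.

34.7

PR of 32.8 on Form C: 31.2 + (32.8 − 32)/(33 − 32) × (43.6 − 31.2) = 41.12
On Form D, PR 41.12 falls between score 34 (PR 24.1) and 35 (PR 49.1).
Interpolate: 34 + (41.12 − 24.1)/(49.1 − 24.1) × (35 − 34) = 34.7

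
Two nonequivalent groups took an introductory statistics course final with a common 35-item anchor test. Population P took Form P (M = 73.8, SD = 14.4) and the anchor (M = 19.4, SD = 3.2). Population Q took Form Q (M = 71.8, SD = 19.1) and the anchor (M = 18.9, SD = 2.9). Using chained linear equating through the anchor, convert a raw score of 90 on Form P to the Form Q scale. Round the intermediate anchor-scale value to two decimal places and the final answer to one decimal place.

Form P → anchor (Population P): v = (3.2/14.4)(90 − 73.8) + 19.4 = 23.00
anchor → Form Q (Population Q): y = (19.1/2.9)(23.00 − 18.9) + 71.8 = 98.8

98.8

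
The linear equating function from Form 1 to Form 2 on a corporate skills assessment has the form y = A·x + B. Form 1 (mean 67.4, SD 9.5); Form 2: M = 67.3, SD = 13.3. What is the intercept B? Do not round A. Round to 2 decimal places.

-27.06

A = SD_Y / SD_X = 13.3 / 9.5 = 1.400000
B = M_Y − A·M_X = 67.3 − 1.400000 × 67.4 = -27.06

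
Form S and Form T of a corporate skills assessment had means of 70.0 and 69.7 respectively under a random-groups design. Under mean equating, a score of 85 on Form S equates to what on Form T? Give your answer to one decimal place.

84.7

Mean equating: y = x + (M_Y − M_X) = 85 + (69.7 − 70.0) = 84.7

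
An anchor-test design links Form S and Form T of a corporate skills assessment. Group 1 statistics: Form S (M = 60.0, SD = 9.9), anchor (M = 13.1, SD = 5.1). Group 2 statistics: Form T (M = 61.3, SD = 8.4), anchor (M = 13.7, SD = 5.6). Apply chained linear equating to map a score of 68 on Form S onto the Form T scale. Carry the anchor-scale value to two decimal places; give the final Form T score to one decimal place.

Form S → anchor (Group 1): v = (5.1/9.9)(68 − 60.0) + 13.1 = 17.22
anchor → Form T (Group 2): y = (8.4/5.6)(17.22 − 13.7) + 61.3 = 66.6

66.6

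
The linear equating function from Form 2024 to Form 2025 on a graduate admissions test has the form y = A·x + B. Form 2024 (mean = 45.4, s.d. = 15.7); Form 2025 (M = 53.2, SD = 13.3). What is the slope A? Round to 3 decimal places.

0.847

A = SD_Y / SD_X = 13.3 / 15.7 = 0.847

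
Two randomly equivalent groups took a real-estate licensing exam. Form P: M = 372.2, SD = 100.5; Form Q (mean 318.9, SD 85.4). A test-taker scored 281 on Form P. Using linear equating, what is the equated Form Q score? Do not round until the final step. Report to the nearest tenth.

Linear equating: y = (SD_Y/SD_X)(x − M_X) + M_Y
y = (85.4/100.5)(281 − 372.2) + 318.9
y = 0.849751 × -91.2 + 318.9 = -77.4973 + 318.9 = 241.4

241.4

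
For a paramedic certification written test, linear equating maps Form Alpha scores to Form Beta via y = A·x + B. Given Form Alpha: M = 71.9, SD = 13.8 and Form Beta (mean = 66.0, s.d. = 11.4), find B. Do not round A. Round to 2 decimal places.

6.60

A = SD_Y / SD_X = 11.4 / 13.8 = 0.826087
B = M_Y − A·M_X = 66.0 − 0.826087 × 71.9 = 6.60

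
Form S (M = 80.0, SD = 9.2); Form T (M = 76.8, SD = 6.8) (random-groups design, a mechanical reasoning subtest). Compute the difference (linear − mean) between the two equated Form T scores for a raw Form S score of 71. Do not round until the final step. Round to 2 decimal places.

2.35

Mean-equated: 71 + (76.8 − 80.0) = 67.80
Linear-equated: (6.8/9.2)(71 − 80.0) + 76.8 = 70.148
Difference = 70.148 − 67.80 = 2.35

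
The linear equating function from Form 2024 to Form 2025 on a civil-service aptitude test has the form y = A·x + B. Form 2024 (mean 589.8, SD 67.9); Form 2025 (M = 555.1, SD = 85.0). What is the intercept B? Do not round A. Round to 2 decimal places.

-183.24

A = SD_Y / SD_X = 85.0 / 67.9 = 1.251841
B = M_Y − A·M_X = 555.1 − 1.251841 × 589.8 = -183.24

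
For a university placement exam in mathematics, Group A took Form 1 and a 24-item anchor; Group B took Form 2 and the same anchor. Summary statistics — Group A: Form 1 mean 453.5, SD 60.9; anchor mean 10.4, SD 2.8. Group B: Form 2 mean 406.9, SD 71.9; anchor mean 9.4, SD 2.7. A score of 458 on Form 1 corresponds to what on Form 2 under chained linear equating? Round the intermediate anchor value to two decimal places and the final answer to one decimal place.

439.1

Form 1 → anchor (Group A): v = (2.8/60.9)(458 − 453.5) + 10.4 = 10.61
anchor → Form 2 (Group B): y = (71.9/2.7)(10.61 − 9.4) + 406.9 = 439.1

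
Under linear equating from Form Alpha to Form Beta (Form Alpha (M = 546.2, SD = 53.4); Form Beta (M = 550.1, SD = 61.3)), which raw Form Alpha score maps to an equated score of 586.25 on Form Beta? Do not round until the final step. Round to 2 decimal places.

Invert y = (SD_Y/SD_X)(x − M_X) + M_Y:
x = (SD_X/SD_Y)(y − M_Y) + M_X = (53.4/61.3)(586.25 − 550.1) + 546.2
x = 0.871126 × 36.150 + 546.2 = 577.69

577.69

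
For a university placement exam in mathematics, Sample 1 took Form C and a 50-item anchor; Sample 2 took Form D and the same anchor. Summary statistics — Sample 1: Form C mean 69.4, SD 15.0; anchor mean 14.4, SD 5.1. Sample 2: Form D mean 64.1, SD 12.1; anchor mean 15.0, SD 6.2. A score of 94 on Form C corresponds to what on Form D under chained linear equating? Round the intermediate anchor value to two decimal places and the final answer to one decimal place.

Form C → anchor (Sample 1): v = (5.1/15.0)(94 − 69.4) + 14.4 = 22.76
anchor → Form D (Sample 2): y = (12.1/6.2)(22.76 − 15.0) + 64.1 = 79.2

79.2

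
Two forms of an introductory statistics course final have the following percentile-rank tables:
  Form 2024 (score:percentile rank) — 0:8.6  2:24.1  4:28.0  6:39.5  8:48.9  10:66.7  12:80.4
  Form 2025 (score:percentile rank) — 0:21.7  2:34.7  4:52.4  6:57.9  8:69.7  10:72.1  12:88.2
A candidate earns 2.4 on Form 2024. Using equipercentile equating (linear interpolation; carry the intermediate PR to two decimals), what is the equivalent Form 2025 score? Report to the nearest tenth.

0.5

PR of 2.4 on Form 2024: 24.1 + (2.4 − 2)/(4 − 2) × (28.0 − 24.1) = 24.88
On Form 2025, PR 24.88 falls between score 0 (PR 21.7) and 2 (PR 34.7).
Interpolate: 0 + (24.88 − 21.7)/(34.7 − 21.7) × (2 − 0) = 0.5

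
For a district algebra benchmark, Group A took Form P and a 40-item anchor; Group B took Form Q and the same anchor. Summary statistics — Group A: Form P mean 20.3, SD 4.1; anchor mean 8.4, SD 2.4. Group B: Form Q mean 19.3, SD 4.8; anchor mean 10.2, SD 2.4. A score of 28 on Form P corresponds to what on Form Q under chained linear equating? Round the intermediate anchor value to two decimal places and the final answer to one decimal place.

Form P → anchor (Group A): v = (2.4/4.1)(28 − 20.3) + 8.4 = 12.91
anchor → Form Q (Group B): y = (4.8/2.4)(12.91 − 10.2) + 19.3 = 24.7

24.7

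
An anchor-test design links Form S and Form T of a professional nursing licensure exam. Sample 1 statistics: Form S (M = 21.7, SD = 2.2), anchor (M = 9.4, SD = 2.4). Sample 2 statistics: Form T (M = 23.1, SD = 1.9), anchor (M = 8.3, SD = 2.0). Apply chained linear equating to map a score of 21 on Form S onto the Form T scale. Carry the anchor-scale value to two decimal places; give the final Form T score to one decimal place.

Form S → anchor (Sample 1): v = (2.4/2.2)(21 − 21.7) + 9.4 = 8.64
anchor → Form T (Sample 2): y = (1.9/2.0)(8.64 − 8.3) + 23.1 = 23.4

23.4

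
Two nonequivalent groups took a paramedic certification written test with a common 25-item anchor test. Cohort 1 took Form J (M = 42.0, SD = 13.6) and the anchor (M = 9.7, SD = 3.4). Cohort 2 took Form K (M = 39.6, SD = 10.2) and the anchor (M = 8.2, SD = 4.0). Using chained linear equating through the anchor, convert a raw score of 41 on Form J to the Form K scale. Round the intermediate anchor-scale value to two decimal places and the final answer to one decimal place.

Form J → anchor (Cohort 1): v = (3.4/13.6)(41 − 42.0) + 9.7 = 9.45
anchor → Form K (Cohort 2): y = (10.2/4.0)(9.45 − 8.2) + 39.6 = 42.8

42.8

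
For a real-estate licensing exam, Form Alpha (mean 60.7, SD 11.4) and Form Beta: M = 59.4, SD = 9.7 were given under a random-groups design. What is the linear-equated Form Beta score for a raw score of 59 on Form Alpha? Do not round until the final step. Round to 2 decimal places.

57.95

Linear equating: y = (SD_Y/SD_X)(x − M_X) + M_Y
y = (9.7/11.4)(59 − 60.7) + 59.4
y = 0.850877 × -1.7 + 59.4 = -1.4465 + 59.4 = 57.95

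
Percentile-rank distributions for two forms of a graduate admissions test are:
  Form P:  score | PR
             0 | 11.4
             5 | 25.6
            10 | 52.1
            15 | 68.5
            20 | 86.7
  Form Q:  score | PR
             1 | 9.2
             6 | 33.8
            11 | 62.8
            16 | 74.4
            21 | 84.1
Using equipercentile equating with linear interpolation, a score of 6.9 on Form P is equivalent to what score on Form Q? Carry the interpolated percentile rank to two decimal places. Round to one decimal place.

6.3

PR of 6.9 on Form P: 25.6 + (6.9 − 5)/(10 − 5) × (52.1 − 25.6) = 35.67
On Form Q, PR 35.67 falls between score 6 (PR 33.8) and 11 (PR 62.8).
Interpolate: 6 + (35.67 − 33.8)/(62.8 − 33.8) × (11 − 6) = 6.3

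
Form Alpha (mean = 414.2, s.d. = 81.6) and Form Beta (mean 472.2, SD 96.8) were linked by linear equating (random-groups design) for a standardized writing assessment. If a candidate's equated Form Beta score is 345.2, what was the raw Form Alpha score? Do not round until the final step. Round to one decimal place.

307.1

Invert y = (SD_Y/SD_X)(x − M_X) + M_Y:
x = (SD_X/SD_Y)(y − M_Y) + M_X = (81.6/96.8)(345.2 − 472.2) + 414.2
x = 0.842975 × -127.000 + 414.2 = 307.1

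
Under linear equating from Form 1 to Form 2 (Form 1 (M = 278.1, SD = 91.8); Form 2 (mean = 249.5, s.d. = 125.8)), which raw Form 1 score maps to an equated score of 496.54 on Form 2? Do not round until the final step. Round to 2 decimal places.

458.37

Invert y = (SD_Y/SD_X)(x − M_X) + M_Y:
x = (SD_X/SD_Y)(y − M_Y) + M_X = (91.8/125.8)(496.54 − 249.5) + 278.1
x = 0.729730 × 247.040 + 278.1 = 458.37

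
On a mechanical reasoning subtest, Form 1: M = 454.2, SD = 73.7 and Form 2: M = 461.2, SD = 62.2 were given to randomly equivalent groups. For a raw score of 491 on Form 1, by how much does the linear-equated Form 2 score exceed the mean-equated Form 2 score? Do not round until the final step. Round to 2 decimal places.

Mean-equated: 491 + (461.2 − 454.2) = 498.00
Linear-equated: (62.2/73.7)(491 − 454.2) + 461.2 = 492.258
Difference = 492.258 − 498.00 = -5.74

-5.74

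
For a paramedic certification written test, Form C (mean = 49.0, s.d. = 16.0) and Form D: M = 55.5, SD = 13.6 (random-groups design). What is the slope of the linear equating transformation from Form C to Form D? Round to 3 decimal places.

0.850

A = SD_Y / SD_X = 13.6 / 16.0 = 0.850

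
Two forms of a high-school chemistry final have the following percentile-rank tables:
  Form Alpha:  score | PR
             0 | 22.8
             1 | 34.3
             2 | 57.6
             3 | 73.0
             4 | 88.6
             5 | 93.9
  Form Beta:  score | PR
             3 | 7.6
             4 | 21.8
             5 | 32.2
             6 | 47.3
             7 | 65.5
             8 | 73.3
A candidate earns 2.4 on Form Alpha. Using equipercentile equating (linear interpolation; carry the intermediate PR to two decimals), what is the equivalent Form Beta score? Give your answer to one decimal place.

PR of 2.4 on Form Alpha: 57.6 + (2.4 − 2)/(3 − 2) × (73.0 − 57.6) = 63.76
On Form Beta, PR 63.76 falls between score 6 (PR 47.3) and 7 (PR 65.5).
Interpolate: 6 + (63.76 − 47.3)/(65.5 − 47.3) × (7 − 6) = 6.9

6.9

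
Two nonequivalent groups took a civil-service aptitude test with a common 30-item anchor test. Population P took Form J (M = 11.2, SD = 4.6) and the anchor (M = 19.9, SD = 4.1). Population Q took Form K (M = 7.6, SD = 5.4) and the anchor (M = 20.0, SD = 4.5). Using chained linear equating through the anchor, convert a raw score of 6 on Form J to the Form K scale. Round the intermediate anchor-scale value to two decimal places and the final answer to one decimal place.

Form J → anchor (Population P): v = (4.1/4.6)(6 − 11.2) + 19.9 = 15.27
anchor → Form K (Population Q): y = (5.4/4.5)(15.27 − 20.0) + 7.6 = 1.9

1.9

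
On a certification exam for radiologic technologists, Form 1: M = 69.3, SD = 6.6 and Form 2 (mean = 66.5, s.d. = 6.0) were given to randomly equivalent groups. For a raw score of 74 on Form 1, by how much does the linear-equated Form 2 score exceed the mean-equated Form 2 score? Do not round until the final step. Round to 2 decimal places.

Mean-equated: 74 + (66.5 − 69.3) = 71.20
Linear-equated: (6.0/6.6)(74 − 69.3) + 66.5 = 70.773
Difference = 70.773 − 71.20 = -0.43

-0.43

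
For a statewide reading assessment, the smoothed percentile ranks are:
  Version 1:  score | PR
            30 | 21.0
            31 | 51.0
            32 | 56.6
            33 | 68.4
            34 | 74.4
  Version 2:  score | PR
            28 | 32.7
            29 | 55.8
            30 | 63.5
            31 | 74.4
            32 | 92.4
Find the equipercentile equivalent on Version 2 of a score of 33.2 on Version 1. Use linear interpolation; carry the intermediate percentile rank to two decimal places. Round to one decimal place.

PR of 33.2 on Version 1: 68.4 + (33.2 − 33)/(34 − 33) × (74.4 − 68.4) = 69.60
On Version 2, PR 69.60 falls between score 30 (PR 63.5) and 31 (PR 74.4).
Interpolate: 30 + (69.60 − 63.5)/(74.4 − 63.5) × (31 − 30) = 30.6

30.6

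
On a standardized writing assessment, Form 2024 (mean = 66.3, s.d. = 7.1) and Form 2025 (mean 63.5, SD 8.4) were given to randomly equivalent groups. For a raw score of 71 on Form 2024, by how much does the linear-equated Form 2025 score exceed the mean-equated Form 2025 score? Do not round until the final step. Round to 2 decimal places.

Mean-equated: 71 + (63.5 − 66.3) = 68.20
Linear-equated: (8.4/7.1)(71 − 66.3) + 63.5 = 69.061
Difference = 69.061 − 68.20 = 0.86

0.86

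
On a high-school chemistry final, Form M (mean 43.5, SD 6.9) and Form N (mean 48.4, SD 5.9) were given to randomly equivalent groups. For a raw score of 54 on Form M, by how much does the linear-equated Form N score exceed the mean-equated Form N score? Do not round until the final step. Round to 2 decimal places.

-1.52

Mean-equated: 54 + (48.4 − 43.5) = 58.90
Linear-equated: (5.9/6.9)(54 − 43.5) + 48.4 = 57.378
Difference = 57.378 − 58.90 = -1.52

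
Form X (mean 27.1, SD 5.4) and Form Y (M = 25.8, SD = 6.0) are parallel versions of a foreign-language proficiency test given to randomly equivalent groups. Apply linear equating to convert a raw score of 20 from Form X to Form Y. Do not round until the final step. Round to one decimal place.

17.9

Linear equating: y = (SD_Y/SD_X)(x − M_X) + M_Y
y = (6.0/5.4)(20 − 27.1) + 25.8
y = 1.111111 × -7.1 + 25.8 = -7.8889 + 25.8 = 17.9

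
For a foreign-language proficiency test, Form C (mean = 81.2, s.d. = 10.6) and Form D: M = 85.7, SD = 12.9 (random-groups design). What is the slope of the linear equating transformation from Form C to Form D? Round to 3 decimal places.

A = SD_Y / SD_X = 12.9 / 10.6 = 1.217

1.217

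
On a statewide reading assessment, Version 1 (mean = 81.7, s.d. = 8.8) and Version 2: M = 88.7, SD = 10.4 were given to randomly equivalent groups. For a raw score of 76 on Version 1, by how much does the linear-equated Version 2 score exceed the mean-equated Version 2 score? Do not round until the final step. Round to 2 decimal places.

Mean-equated: 76 + (88.7 − 81.7) = 83.00
Linear-equated: (10.4/8.8)(76 − 81.7) + 88.7 = 81.964
Difference = 81.964 − 83.00 = -1.04

-1.04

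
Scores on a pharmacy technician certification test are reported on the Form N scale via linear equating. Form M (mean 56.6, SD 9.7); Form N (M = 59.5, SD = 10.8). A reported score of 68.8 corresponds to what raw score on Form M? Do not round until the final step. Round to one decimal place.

Invert y = (SD_Y/SD_X)(x − M_X) + M_Y:
x = (SD_X/SD_Y)(y − M_Y) + M_X = (9.7/10.8)(68.8 − 59.5) + 56.6
x = 0.898148 × 9.300 + 56.6 = 65.0

65.0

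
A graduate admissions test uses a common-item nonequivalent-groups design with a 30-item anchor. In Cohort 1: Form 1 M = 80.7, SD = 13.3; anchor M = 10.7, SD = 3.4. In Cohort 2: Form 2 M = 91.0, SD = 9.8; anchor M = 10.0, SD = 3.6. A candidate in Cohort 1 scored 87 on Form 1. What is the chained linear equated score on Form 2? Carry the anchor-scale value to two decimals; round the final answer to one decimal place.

Form 1 → anchor (Cohort 1): v = (3.4/13.3)(87 − 80.7) + 10.7 = 12.31
anchor → Form 2 (Cohort 2): y = (9.8/3.6)(12.31 − 10.0) + 91.0 = 97.3

97.3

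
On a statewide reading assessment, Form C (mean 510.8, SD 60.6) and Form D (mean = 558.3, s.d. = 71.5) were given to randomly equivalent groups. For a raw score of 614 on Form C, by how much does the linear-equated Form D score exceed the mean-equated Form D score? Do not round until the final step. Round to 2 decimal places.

18.56

Mean-equated: 614 + (558.3 − 510.8) = 661.50
Linear-equated: (71.5/60.6)(614 − 510.8) + 558.3 = 680.062
Difference = 680.062 − 661.50 = 18.56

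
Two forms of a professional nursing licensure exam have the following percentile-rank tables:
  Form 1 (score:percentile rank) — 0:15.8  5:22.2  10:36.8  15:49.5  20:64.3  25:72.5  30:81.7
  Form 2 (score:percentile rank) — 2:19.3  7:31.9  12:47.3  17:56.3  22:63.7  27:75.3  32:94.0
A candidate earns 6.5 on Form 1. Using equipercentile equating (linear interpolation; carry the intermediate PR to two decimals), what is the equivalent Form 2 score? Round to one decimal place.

PR of 6.5 on Form 1: 22.2 + (6.5 − 5)/(10 − 5) × (36.8 − 22.2) = 26.58
On Form 2, PR 26.58 falls between score 2 (PR 19.3) and 7 (PR 31.9).
Interpolate: 2 + (26.58 − 19.3)/(31.9 − 19.3) × (7 − 2) = 4.9

4.9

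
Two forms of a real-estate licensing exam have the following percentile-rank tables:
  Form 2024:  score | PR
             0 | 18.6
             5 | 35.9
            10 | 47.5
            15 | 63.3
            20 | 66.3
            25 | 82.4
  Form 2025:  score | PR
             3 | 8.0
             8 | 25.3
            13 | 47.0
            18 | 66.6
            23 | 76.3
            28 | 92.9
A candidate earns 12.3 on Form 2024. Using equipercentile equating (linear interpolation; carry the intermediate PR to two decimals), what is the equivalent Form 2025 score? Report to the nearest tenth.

15.0

PR of 12.3 on Form 2024: 47.5 + (12.3 − 10)/(15 − 10) × (63.3 − 47.5) = 54.77
On Form 2025, PR 54.77 falls between score 13 (PR 47.0) and 18 (PR 66.6).
Interpolate: 13 + (54.77 − 47.0)/(66.6 − 47.0) × (18 − 13) = 15.0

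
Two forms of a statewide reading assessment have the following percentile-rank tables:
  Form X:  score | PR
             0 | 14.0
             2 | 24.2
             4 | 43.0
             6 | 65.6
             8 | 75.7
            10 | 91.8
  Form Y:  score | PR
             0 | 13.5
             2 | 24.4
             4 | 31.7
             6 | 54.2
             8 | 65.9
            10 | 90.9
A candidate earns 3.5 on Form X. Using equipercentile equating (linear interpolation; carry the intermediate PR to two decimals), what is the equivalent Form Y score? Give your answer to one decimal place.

PR of 3.5 on Form X: 24.2 + (3.5 − 2)/(4 − 2) × (43.0 − 24.2) = 38.30
On Form Y, PR 38.30 falls between score 4 (PR 31.7) and 6 (PR 54.2).
Interpolate: 4 + (38.30 − 31.7)/(54.2 − 31.7) × (6 − 4) = 4.6

4.6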